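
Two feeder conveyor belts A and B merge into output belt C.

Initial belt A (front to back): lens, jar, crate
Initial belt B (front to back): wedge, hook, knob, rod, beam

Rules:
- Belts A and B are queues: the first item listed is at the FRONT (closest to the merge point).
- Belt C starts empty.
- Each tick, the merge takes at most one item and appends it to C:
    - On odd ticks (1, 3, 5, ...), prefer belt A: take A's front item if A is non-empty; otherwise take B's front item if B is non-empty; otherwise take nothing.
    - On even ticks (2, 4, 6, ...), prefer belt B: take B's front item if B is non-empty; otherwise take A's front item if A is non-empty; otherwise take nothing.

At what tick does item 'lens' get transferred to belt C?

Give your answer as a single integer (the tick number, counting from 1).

Tick 1: prefer A, take lens from A; A=[jar,crate] B=[wedge,hook,knob,rod,beam] C=[lens]

Answer: 1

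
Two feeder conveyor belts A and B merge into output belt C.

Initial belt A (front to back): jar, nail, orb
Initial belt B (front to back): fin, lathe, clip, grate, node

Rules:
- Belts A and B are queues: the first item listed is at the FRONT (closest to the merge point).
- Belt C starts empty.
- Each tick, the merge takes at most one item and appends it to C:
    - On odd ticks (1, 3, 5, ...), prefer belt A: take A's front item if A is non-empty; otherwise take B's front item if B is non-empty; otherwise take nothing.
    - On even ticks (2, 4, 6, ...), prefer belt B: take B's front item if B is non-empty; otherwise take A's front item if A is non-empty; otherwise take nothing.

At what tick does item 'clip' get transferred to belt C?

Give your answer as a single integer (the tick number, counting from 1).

Answer: 6

Derivation:
Tick 1: prefer A, take jar from A; A=[nail,orb] B=[fin,lathe,clip,grate,node] C=[jar]
Tick 2: prefer B, take fin from B; A=[nail,orb] B=[lathe,clip,grate,node] C=[jar,fin]
Tick 3: prefer A, take nail from A; A=[orb] B=[lathe,clip,grate,node] C=[jar,fin,nail]
Tick 4: prefer B, take lathe from B; A=[orb] B=[clip,grate,node] C=[jar,fin,nail,lathe]
Tick 5: prefer A, take orb from A; A=[-] B=[clip,grate,node] C=[jar,fin,nail,lathe,orb]
Tick 6: prefer B, take clip from B; A=[-] B=[grate,node] C=[jar,fin,nail,lathe,orb,clip]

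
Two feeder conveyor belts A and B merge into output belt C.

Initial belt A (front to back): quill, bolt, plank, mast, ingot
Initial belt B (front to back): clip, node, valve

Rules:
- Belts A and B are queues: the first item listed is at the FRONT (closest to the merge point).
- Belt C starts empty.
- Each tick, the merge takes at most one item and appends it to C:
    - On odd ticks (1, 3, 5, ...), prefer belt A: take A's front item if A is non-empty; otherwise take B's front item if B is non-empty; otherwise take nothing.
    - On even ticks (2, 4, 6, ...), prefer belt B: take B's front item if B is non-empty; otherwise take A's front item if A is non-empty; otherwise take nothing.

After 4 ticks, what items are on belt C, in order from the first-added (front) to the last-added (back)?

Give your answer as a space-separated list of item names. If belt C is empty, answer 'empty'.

Answer: quill clip bolt node

Derivation:
Tick 1: prefer A, take quill from A; A=[bolt,plank,mast,ingot] B=[clip,node,valve] C=[quill]
Tick 2: prefer B, take clip from B; A=[bolt,plank,mast,ingot] B=[node,valve] C=[quill,clip]
Tick 3: prefer A, take bolt from A; A=[plank,mast,ingot] B=[node,valve] C=[quill,clip,bolt]
Tick 4: prefer B, take node from B; A=[plank,mast,ingot] B=[valve] C=[quill,clip,bolt,node]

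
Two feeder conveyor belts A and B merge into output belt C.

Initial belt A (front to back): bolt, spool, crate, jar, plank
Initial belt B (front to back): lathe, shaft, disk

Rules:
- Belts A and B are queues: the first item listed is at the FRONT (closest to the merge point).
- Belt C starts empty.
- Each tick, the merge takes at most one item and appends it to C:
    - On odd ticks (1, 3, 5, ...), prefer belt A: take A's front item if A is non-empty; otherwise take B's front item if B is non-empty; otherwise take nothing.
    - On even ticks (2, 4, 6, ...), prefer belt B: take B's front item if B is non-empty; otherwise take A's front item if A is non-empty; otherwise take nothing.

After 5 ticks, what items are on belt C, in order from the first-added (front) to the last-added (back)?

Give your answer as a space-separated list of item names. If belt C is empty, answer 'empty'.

Answer: bolt lathe spool shaft crate

Derivation:
Tick 1: prefer A, take bolt from A; A=[spool,crate,jar,plank] B=[lathe,shaft,disk] C=[bolt]
Tick 2: prefer B, take lathe from B; A=[spool,crate,jar,plank] B=[shaft,disk] C=[bolt,lathe]
Tick 3: prefer A, take spool from A; A=[crate,jar,plank] B=[shaft,disk] C=[bolt,lathe,spool]
Tick 4: prefer B, take shaft from B; A=[crate,jar,plank] B=[disk] C=[bolt,lathe,spool,shaft]
Tick 5: prefer A, take crate from A; A=[jar,plank] B=[disk] C=[bolt,lathe,spool,shaft,crate]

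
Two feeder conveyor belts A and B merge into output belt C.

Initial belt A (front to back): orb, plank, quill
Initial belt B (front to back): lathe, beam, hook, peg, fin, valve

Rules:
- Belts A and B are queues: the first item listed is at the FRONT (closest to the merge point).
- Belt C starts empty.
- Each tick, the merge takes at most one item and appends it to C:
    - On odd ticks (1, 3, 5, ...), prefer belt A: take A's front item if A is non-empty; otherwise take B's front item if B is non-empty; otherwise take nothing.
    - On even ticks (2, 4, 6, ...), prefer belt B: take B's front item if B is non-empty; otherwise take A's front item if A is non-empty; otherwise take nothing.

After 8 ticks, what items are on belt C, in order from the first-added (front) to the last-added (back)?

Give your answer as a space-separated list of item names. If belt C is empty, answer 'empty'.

Tick 1: prefer A, take orb from A; A=[plank,quill] B=[lathe,beam,hook,peg,fin,valve] C=[orb]
Tick 2: prefer B, take lathe from B; A=[plank,quill] B=[beam,hook,peg,fin,valve] C=[orb,lathe]
Tick 3: prefer A, take plank from A; A=[quill] B=[beam,hook,peg,fin,valve] C=[orb,lathe,plank]
Tick 4: prefer B, take beam from B; A=[quill] B=[hook,peg,fin,valve] C=[orb,lathe,plank,beam]
Tick 5: prefer A, take quill from A; A=[-] B=[hook,peg,fin,valve] C=[orb,lathe,plank,beam,quill]
Tick 6: prefer B, take hook from B; A=[-] B=[peg,fin,valve] C=[orb,lathe,plank,beam,quill,hook]
Tick 7: prefer A, take peg from B; A=[-] B=[fin,valve] C=[orb,lathe,plank,beam,quill,hook,peg]
Tick 8: prefer B, take fin from B; A=[-] B=[valve] C=[orb,lathe,plank,beam,quill,hook,peg,fin]

Answer: orb lathe plank beam quill hook peg fin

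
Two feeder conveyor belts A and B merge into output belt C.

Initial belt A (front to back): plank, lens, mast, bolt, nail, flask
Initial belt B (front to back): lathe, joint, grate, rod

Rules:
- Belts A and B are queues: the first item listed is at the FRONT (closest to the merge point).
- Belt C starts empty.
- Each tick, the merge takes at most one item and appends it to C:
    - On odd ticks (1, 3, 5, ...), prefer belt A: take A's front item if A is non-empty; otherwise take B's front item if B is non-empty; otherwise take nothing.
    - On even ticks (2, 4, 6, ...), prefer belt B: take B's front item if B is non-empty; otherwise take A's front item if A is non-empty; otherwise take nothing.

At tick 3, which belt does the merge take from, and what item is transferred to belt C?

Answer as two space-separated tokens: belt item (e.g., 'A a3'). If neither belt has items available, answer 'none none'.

Tick 1: prefer A, take plank from A; A=[lens,mast,bolt,nail,flask] B=[lathe,joint,grate,rod] C=[plank]
Tick 2: prefer B, take lathe from B; A=[lens,mast,bolt,nail,flask] B=[joint,grate,rod] C=[plank,lathe]
Tick 3: prefer A, take lens from A; A=[mast,bolt,nail,flask] B=[joint,grate,rod] C=[plank,lathe,lens]

Answer: A lens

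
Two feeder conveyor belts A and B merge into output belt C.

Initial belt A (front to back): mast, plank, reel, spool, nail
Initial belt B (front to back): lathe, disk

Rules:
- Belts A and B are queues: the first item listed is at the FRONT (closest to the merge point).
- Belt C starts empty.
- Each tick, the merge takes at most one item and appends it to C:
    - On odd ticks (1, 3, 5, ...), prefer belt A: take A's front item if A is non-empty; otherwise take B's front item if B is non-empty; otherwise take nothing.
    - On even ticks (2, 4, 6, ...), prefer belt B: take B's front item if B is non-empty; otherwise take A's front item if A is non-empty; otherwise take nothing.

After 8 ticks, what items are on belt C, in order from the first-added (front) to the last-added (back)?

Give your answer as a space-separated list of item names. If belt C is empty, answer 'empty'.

Answer: mast lathe plank disk reel spool nail

Derivation:
Tick 1: prefer A, take mast from A; A=[plank,reel,spool,nail] B=[lathe,disk] C=[mast]
Tick 2: prefer B, take lathe from B; A=[plank,reel,spool,nail] B=[disk] C=[mast,lathe]
Tick 3: prefer A, take plank from A; A=[reel,spool,nail] B=[disk] C=[mast,lathe,plank]
Tick 4: prefer B, take disk from B; A=[reel,spool,nail] B=[-] C=[mast,lathe,plank,disk]
Tick 5: prefer A, take reel from A; A=[spool,nail] B=[-] C=[mast,lathe,plank,disk,reel]
Tick 6: prefer B, take spool from A; A=[nail] B=[-] C=[mast,lathe,plank,disk,reel,spool]
Tick 7: prefer A, take nail from A; A=[-] B=[-] C=[mast,lathe,plank,disk,reel,spool,nail]
Tick 8: prefer B, both empty, nothing taken; A=[-] B=[-] C=[mast,lathe,plank,disk,reel,spool,nail]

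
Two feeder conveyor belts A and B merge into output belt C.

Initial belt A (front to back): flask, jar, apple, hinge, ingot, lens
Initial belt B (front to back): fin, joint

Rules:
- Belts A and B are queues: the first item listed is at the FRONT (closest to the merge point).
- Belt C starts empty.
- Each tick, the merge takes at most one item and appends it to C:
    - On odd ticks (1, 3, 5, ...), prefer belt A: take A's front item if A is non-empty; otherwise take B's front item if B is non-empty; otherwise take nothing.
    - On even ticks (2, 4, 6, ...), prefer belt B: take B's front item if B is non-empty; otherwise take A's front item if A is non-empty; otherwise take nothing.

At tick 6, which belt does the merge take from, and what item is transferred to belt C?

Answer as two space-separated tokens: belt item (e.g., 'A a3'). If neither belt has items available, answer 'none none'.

Tick 1: prefer A, take flask from A; A=[jar,apple,hinge,ingot,lens] B=[fin,joint] C=[flask]
Tick 2: prefer B, take fin from B; A=[jar,apple,hinge,ingot,lens] B=[joint] C=[flask,fin]
Tick 3: prefer A, take jar from A; A=[apple,hinge,ingot,lens] B=[joint] C=[flask,fin,jar]
Tick 4: prefer B, take joint from B; A=[apple,hinge,ingot,lens] B=[-] C=[flask,fin,jar,joint]
Tick 5: prefer A, take apple from A; A=[hinge,ingot,lens] B=[-] C=[flask,fin,jar,joint,apple]
Tick 6: prefer B, take hinge from A; A=[ingot,lens] B=[-] C=[flask,fin,jar,joint,apple,hinge]

Answer: A hinge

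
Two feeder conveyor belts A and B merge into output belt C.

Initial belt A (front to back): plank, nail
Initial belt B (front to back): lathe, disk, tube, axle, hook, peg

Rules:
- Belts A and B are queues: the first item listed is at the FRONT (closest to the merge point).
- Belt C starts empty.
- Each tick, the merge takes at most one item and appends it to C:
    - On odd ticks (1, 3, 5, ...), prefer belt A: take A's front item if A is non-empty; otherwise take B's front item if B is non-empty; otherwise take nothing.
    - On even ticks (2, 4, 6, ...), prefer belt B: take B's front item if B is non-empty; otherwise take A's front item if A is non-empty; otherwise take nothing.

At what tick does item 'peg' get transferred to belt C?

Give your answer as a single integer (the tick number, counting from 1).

Answer: 8

Derivation:
Tick 1: prefer A, take plank from A; A=[nail] B=[lathe,disk,tube,axle,hook,peg] C=[plank]
Tick 2: prefer B, take lathe from B; A=[nail] B=[disk,tube,axle,hook,peg] C=[plank,lathe]
Tick 3: prefer A, take nail from A; A=[-] B=[disk,tube,axle,hook,peg] C=[plank,lathe,nail]
Tick 4: prefer B, take disk from B; A=[-] B=[tube,axle,hook,peg] C=[plank,lathe,nail,disk]
Tick 5: prefer A, take tube from B; A=[-] B=[axle,hook,peg] C=[plank,lathe,nail,disk,tube]
Tick 6: prefer B, take axle from B; A=[-] B=[hook,peg] C=[plank,lathe,nail,disk,tube,axle]
Tick 7: prefer A, take hook from B; A=[-] B=[peg] C=[plank,lathe,nail,disk,tube,axle,hook]
Tick 8: prefer B, take peg from B; A=[-] B=[-] C=[plank,lathe,nail,disk,tube,axle,hook,peg]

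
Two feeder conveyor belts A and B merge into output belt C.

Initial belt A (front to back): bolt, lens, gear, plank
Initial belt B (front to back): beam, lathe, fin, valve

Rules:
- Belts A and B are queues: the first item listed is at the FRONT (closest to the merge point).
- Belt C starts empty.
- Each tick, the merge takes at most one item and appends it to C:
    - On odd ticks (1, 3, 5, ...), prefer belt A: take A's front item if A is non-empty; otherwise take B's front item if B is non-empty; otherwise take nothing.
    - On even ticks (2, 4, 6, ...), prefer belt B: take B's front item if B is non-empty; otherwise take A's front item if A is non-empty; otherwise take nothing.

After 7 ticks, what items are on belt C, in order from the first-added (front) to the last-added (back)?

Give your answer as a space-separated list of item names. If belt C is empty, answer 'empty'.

Answer: bolt beam lens lathe gear fin plank

Derivation:
Tick 1: prefer A, take bolt from A; A=[lens,gear,plank] B=[beam,lathe,fin,valve] C=[bolt]
Tick 2: prefer B, take beam from B; A=[lens,gear,plank] B=[lathe,fin,valve] C=[bolt,beam]
Tick 3: prefer A, take lens from A; A=[gear,plank] B=[lathe,fin,valve] C=[bolt,beam,lens]
Tick 4: prefer B, take lathe from B; A=[gear,plank] B=[fin,valve] C=[bolt,beam,lens,lathe]
Tick 5: prefer A, take gear from A; A=[plank] B=[fin,valve] C=[bolt,beam,lens,lathe,gear]
Tick 6: prefer B, take fin from B; A=[plank] B=[valve] C=[bolt,beam,lens,lathe,gear,fin]
Tick 7: prefer A, take plank from A; A=[-] B=[valve] C=[bolt,beam,lens,lathe,gear,fin,plank]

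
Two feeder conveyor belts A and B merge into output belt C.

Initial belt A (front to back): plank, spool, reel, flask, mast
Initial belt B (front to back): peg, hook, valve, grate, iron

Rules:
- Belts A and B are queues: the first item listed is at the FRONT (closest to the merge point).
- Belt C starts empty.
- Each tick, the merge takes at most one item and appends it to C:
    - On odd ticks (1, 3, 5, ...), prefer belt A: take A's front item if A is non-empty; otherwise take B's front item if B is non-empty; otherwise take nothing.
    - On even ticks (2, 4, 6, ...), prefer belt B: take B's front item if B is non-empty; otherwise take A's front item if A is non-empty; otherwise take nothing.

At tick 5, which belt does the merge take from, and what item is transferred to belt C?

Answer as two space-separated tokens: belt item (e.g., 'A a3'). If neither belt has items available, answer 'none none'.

Answer: A reel

Derivation:
Tick 1: prefer A, take plank from A; A=[spool,reel,flask,mast] B=[peg,hook,valve,grate,iron] C=[plank]
Tick 2: prefer B, take peg from B; A=[spool,reel,flask,mast] B=[hook,valve,grate,iron] C=[plank,peg]
Tick 3: prefer A, take spool from A; A=[reel,flask,mast] B=[hook,valve,grate,iron] C=[plank,peg,spool]
Tick 4: prefer B, take hook from B; A=[reel,flask,mast] B=[valve,grate,iron] C=[plank,peg,spool,hook]
Tick 5: prefer A, take reel from A; A=[flask,mast] B=[valve,grate,iron] C=[plank,peg,spool,hook,reel]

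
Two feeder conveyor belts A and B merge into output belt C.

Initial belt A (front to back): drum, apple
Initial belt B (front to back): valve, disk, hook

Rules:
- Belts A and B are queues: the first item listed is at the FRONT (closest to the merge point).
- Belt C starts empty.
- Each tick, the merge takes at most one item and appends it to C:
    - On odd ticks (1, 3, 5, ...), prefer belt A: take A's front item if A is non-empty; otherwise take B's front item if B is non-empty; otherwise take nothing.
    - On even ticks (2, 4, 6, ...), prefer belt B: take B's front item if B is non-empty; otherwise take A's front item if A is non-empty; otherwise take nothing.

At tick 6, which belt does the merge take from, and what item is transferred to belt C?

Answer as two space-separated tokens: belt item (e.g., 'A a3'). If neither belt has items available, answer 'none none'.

Tick 1: prefer A, take drum from A; A=[apple] B=[valve,disk,hook] C=[drum]
Tick 2: prefer B, take valve from B; A=[apple] B=[disk,hook] C=[drum,valve]
Tick 3: prefer A, take apple from A; A=[-] B=[disk,hook] C=[drum,valve,apple]
Tick 4: prefer B, take disk from B; A=[-] B=[hook] C=[drum,valve,apple,disk]
Tick 5: prefer A, take hook from B; A=[-] B=[-] C=[drum,valve,apple,disk,hook]
Tick 6: prefer B, both empty, nothing taken; A=[-] B=[-] C=[drum,valve,apple,disk,hook]

Answer: none none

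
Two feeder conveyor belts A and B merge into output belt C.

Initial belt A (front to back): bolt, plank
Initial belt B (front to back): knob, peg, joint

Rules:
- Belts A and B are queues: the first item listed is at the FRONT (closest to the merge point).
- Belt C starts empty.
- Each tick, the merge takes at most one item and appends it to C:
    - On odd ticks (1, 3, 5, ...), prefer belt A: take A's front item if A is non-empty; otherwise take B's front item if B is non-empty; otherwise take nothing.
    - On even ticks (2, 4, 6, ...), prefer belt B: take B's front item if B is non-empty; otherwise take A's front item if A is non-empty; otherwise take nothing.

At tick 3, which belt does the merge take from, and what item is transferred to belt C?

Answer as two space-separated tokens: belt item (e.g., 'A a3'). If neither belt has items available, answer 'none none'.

Answer: A plank

Derivation:
Tick 1: prefer A, take bolt from A; A=[plank] B=[knob,peg,joint] C=[bolt]
Tick 2: prefer B, take knob from B; A=[plank] B=[peg,joint] C=[bolt,knob]
Tick 3: prefer A, take plank from A; A=[-] B=[peg,joint] C=[bolt,knob,plank]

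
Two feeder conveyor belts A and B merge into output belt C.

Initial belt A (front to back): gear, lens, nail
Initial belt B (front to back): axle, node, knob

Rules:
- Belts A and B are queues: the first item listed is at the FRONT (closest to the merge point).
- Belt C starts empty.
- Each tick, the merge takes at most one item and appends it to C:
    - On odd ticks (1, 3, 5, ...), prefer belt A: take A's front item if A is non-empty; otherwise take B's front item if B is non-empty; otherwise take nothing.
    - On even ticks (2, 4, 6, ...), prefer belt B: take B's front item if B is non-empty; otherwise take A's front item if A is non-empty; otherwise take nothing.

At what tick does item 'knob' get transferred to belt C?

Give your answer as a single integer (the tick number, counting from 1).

Tick 1: prefer A, take gear from A; A=[lens,nail] B=[axle,node,knob] C=[gear]
Tick 2: prefer B, take axle from B; A=[lens,nail] B=[node,knob] C=[gear,axle]
Tick 3: prefer A, take lens from A; A=[nail] B=[node,knob] C=[gear,axle,lens]
Tick 4: prefer B, take node from B; A=[nail] B=[knob] C=[gear,axle,lens,node]
Tick 5: prefer A, take nail from A; A=[-] B=[knob] C=[gear,axle,lens,node,nail]
Tick 6: prefer B, take knob from B; A=[-] B=[-] C=[gear,axle,lens,node,nail,knob]

Answer: 6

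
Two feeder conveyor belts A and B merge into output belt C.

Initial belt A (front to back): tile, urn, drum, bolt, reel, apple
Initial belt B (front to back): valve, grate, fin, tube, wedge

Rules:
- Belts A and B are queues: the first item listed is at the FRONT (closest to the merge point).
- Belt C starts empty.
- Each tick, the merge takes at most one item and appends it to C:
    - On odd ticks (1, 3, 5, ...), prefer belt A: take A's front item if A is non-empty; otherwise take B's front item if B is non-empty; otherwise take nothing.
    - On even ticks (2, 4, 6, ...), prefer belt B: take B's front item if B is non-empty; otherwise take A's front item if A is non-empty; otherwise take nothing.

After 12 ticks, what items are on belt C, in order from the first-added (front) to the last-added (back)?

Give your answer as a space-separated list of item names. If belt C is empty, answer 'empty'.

Answer: tile valve urn grate drum fin bolt tube reel wedge apple

Derivation:
Tick 1: prefer A, take tile from A; A=[urn,drum,bolt,reel,apple] B=[valve,grate,fin,tube,wedge] C=[tile]
Tick 2: prefer B, take valve from B; A=[urn,drum,bolt,reel,apple] B=[grate,fin,tube,wedge] C=[tile,valve]
Tick 3: prefer A, take urn from A; A=[drum,bolt,reel,apple] B=[grate,fin,tube,wedge] C=[tile,valve,urn]
Tick 4: prefer B, take grate from B; A=[drum,bolt,reel,apple] B=[fin,tube,wedge] C=[tile,valve,urn,grate]
Tick 5: prefer A, take drum from A; A=[bolt,reel,apple] B=[fin,tube,wedge] C=[tile,valve,urn,grate,drum]
Tick 6: prefer B, take fin from B; A=[bolt,reel,apple] B=[tube,wedge] C=[tile,valve,urn,grate,drum,fin]
Tick 7: prefer A, take bolt from A; A=[reel,apple] B=[tube,wedge] C=[tile,valve,urn,grate,drum,fin,bolt]
Tick 8: prefer B, take tube from B; A=[reel,apple] B=[wedge] C=[tile,valve,urn,grate,drum,fin,bolt,tube]
Tick 9: prefer A, take reel from A; A=[apple] B=[wedge] C=[tile,valve,urn,grate,drum,fin,bolt,tube,reel]
Tick 10: prefer B, take wedge from B; A=[apple] B=[-] C=[tile,valve,urn,grate,drum,fin,bolt,tube,reel,wedge]
Tick 11: prefer A, take apple from A; A=[-] B=[-] C=[tile,valve,urn,grate,drum,fin,bolt,tube,reel,wedge,apple]
Tick 12: prefer B, both empty, nothing taken; A=[-] B=[-] C=[tile,valve,urn,grate,drum,fin,bolt,tube,reel,wedge,apple]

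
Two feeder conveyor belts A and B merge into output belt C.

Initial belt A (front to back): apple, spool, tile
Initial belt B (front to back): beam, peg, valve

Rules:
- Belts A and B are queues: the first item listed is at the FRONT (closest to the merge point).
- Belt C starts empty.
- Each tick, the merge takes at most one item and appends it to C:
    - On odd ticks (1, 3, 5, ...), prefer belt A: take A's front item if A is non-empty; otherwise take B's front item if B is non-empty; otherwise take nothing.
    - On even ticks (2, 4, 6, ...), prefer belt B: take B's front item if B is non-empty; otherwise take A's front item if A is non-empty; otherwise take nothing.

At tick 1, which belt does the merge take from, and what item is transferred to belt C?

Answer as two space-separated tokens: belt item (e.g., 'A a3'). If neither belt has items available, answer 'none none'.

Tick 1: prefer A, take apple from A; A=[spool,tile] B=[beam,peg,valve] C=[apple]

Answer: A apple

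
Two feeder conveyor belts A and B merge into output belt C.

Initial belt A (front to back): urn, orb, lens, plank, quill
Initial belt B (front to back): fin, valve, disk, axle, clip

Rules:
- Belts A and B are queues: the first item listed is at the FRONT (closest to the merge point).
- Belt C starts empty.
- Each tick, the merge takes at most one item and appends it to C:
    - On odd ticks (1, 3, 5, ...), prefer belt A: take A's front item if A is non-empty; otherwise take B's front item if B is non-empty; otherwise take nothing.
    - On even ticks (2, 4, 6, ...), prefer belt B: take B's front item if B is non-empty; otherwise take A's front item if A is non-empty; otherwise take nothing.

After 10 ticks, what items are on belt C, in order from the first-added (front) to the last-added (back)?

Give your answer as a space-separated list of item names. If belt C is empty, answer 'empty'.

Tick 1: prefer A, take urn from A; A=[orb,lens,plank,quill] B=[fin,valve,disk,axle,clip] C=[urn]
Tick 2: prefer B, take fin from B; A=[orb,lens,plank,quill] B=[valve,disk,axle,clip] C=[urn,fin]
Tick 3: prefer A, take orb from A; A=[lens,plank,quill] B=[valve,disk,axle,clip] C=[urn,fin,orb]
Tick 4: prefer B, take valve from B; A=[lens,plank,quill] B=[disk,axle,clip] C=[urn,fin,orb,valve]
Tick 5: prefer A, take lens from A; A=[plank,quill] B=[disk,axle,clip] C=[urn,fin,orb,valve,lens]
Tick 6: prefer B, take disk from B; A=[plank,quill] B=[axle,clip] C=[urn,fin,orb,valve,lens,disk]
Tick 7: prefer A, take plank from A; A=[quill] B=[axle,clip] C=[urn,fin,orb,valve,lens,disk,plank]
Tick 8: prefer B, take axle from B; A=[quill] B=[clip] C=[urn,fin,orb,valve,lens,disk,plank,axle]
Tick 9: prefer A, take quill from A; A=[-] B=[clip] C=[urn,fin,orb,valve,lens,disk,plank,axle,quill]
Tick 10: prefer B, take clip from B; A=[-] B=[-] C=[urn,fin,orb,valve,lens,disk,plank,axle,quill,clip]

Answer: urn fin orb valve lens disk plank axle quill clip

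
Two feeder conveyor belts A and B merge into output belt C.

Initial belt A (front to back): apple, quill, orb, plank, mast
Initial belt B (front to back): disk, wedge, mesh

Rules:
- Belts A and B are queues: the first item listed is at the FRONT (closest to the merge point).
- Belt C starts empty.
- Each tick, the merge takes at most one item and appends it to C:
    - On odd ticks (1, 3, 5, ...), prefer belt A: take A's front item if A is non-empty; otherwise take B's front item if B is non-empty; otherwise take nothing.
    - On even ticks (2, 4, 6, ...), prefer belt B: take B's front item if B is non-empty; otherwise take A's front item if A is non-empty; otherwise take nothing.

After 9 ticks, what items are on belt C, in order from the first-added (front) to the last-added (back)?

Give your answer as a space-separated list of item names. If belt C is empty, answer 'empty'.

Tick 1: prefer A, take apple from A; A=[quill,orb,plank,mast] B=[disk,wedge,mesh] C=[apple]
Tick 2: prefer B, take disk from B; A=[quill,orb,plank,mast] B=[wedge,mesh] C=[apple,disk]
Tick 3: prefer A, take quill from A; A=[orb,plank,mast] B=[wedge,mesh] C=[apple,disk,quill]
Tick 4: prefer B, take wedge from B; A=[orb,plank,mast] B=[mesh] C=[apple,disk,quill,wedge]
Tick 5: prefer A, take orb from A; A=[plank,mast] B=[mesh] C=[apple,disk,quill,wedge,orb]
Tick 6: prefer B, take mesh from B; A=[plank,mast] B=[-] C=[apple,disk,quill,wedge,orb,mesh]
Tick 7: prefer A, take plank from A; A=[mast] B=[-] C=[apple,disk,quill,wedge,orb,mesh,plank]
Tick 8: prefer B, take mast from A; A=[-] B=[-] C=[apple,disk,quill,wedge,orb,mesh,plank,mast]
Tick 9: prefer A, both empty, nothing taken; A=[-] B=[-] C=[apple,disk,quill,wedge,orb,mesh,plank,mast]

Answer: apple disk quill wedge orb mesh plank mast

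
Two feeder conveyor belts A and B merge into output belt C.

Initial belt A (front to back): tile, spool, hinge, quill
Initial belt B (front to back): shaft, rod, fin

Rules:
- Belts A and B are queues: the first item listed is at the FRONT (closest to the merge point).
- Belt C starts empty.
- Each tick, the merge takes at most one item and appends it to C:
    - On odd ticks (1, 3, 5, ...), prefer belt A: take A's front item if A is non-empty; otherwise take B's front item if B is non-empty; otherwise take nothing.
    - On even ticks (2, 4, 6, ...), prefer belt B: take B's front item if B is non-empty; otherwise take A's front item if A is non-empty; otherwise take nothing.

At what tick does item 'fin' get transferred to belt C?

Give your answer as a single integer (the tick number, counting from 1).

Answer: 6

Derivation:
Tick 1: prefer A, take tile from A; A=[spool,hinge,quill] B=[shaft,rod,fin] C=[tile]
Tick 2: prefer B, take shaft from B; A=[spool,hinge,quill] B=[rod,fin] C=[tile,shaft]
Tick 3: prefer A, take spool from A; A=[hinge,quill] B=[rod,fin] C=[tile,shaft,spool]
Tick 4: prefer B, take rod from B; A=[hinge,quill] B=[fin] C=[tile,shaft,spool,rod]
Tick 5: prefer A, take hinge from A; A=[quill] B=[fin] C=[tile,shaft,spool,rod,hinge]
Tick 6: prefer B, take fin from B; A=[quill] B=[-] C=[tile,shaft,spool,rod,hinge,fin]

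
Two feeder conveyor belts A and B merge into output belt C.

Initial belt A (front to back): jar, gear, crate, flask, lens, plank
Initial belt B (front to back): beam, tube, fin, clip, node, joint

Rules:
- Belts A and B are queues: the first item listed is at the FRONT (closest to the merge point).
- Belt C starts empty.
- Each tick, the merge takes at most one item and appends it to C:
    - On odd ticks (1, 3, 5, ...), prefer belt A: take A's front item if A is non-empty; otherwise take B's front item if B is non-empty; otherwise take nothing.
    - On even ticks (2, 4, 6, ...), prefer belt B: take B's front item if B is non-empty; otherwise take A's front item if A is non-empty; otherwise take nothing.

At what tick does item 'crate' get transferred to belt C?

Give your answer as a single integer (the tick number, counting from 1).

Answer: 5

Derivation:
Tick 1: prefer A, take jar from A; A=[gear,crate,flask,lens,plank] B=[beam,tube,fin,clip,node,joint] C=[jar]
Tick 2: prefer B, take beam from B; A=[gear,crate,flask,lens,plank] B=[tube,fin,clip,node,joint] C=[jar,beam]
Tick 3: prefer A, take gear from A; A=[crate,flask,lens,plank] B=[tube,fin,clip,node,joint] C=[jar,beam,gear]
Tick 4: prefer B, take tube from B; A=[crate,flask,lens,plank] B=[fin,clip,node,joint] C=[jar,beam,gear,tube]
Tick 5: prefer A, take crate from A; A=[flask,lens,plank] B=[fin,clip,node,joint] C=[jar,beam,gear,tube,crate]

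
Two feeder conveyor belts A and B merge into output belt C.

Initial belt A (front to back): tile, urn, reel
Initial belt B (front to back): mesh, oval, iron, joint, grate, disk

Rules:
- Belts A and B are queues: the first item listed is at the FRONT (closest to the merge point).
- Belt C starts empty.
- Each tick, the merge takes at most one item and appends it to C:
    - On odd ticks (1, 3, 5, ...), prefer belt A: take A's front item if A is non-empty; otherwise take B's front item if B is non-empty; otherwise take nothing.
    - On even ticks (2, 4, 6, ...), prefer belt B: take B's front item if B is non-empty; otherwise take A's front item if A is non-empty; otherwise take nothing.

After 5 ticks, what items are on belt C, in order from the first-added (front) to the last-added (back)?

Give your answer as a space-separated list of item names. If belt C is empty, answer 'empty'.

Tick 1: prefer A, take tile from A; A=[urn,reel] B=[mesh,oval,iron,joint,grate,disk] C=[tile]
Tick 2: prefer B, take mesh from B; A=[urn,reel] B=[oval,iron,joint,grate,disk] C=[tile,mesh]
Tick 3: prefer A, take urn from A; A=[reel] B=[oval,iron,joint,grate,disk] C=[tile,mesh,urn]
Tick 4: prefer B, take oval from B; A=[reel] B=[iron,joint,grate,disk] C=[tile,mesh,urn,oval]
Tick 5: prefer A, take reel from A; A=[-] B=[iron,joint,grate,disk] C=[tile,mesh,urn,oval,reel]

Answer: tile mesh urn oval reel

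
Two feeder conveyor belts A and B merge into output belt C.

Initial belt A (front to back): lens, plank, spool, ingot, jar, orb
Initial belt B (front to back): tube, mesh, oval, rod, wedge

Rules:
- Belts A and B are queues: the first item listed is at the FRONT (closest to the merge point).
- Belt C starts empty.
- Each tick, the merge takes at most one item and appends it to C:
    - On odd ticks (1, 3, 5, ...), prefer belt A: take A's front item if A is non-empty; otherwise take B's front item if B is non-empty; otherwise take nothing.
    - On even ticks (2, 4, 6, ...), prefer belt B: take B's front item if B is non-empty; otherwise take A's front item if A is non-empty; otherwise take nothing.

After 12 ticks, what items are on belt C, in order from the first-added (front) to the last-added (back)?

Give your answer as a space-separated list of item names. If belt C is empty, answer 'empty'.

Answer: lens tube plank mesh spool oval ingot rod jar wedge orb

Derivation:
Tick 1: prefer A, take lens from A; A=[plank,spool,ingot,jar,orb] B=[tube,mesh,oval,rod,wedge] C=[lens]
Tick 2: prefer B, take tube from B; A=[plank,spool,ingot,jar,orb] B=[mesh,oval,rod,wedge] C=[lens,tube]
Tick 3: prefer A, take plank from A; A=[spool,ingot,jar,orb] B=[mesh,oval,rod,wedge] C=[lens,tube,plank]
Tick 4: prefer B, take mesh from B; A=[spool,ingot,jar,orb] B=[oval,rod,wedge] C=[lens,tube,plank,mesh]
Tick 5: prefer A, take spool from A; A=[ingot,jar,orb] B=[oval,rod,wedge] C=[lens,tube,plank,mesh,spool]
Tick 6: prefer B, take oval from B; A=[ingot,jar,orb] B=[rod,wedge] C=[lens,tube,plank,mesh,spool,oval]
Tick 7: prefer A, take ingot from A; A=[jar,orb] B=[rod,wedge] C=[lens,tube,plank,mesh,spool,oval,ingot]
Tick 8: prefer B, take rod from B; A=[jar,orb] B=[wedge] C=[lens,tube,plank,mesh,spool,oval,ingot,rod]
Tick 9: prefer A, take jar from A; A=[orb] B=[wedge] C=[lens,tube,plank,mesh,spool,oval,ingot,rod,jar]
Tick 10: prefer B, take wedge from B; A=[orb] B=[-] C=[lens,tube,plank,mesh,spool,oval,ingot,rod,jar,wedge]
Tick 11: prefer A, take orb from A; A=[-] B=[-] C=[lens,tube,plank,mesh,spool,oval,ingot,rod,jar,wedge,orb]
Tick 12: prefer B, both empty, nothing taken; A=[-] B=[-] C=[lens,tube,plank,mesh,spool,oval,ingot,rod,jar,wedge,orb]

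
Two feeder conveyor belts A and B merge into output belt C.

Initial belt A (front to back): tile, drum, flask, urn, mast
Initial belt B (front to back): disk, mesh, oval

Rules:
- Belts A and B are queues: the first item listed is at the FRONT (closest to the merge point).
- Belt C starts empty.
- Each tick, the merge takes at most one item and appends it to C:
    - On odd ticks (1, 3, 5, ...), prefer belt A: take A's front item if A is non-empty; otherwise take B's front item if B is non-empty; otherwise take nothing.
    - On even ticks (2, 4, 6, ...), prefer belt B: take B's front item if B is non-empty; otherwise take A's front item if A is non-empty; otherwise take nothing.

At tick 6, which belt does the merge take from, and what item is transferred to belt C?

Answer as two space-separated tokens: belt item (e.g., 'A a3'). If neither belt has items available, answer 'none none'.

Answer: B oval

Derivation:
Tick 1: prefer A, take tile from A; A=[drum,flask,urn,mast] B=[disk,mesh,oval] C=[tile]
Tick 2: prefer B, take disk from B; A=[drum,flask,urn,mast] B=[mesh,oval] C=[tile,disk]
Tick 3: prefer A, take drum from A; A=[flask,urn,mast] B=[mesh,oval] C=[tile,disk,drum]
Tick 4: prefer B, take mesh from B; A=[flask,urn,mast] B=[oval] C=[tile,disk,drum,mesh]
Tick 5: prefer A, take flask from A; A=[urn,mast] B=[oval] C=[tile,disk,drum,mesh,flask]
Tick 6: prefer B, take oval from B; A=[urn,mast] B=[-] C=[tile,disk,drum,mesh,flask,oval]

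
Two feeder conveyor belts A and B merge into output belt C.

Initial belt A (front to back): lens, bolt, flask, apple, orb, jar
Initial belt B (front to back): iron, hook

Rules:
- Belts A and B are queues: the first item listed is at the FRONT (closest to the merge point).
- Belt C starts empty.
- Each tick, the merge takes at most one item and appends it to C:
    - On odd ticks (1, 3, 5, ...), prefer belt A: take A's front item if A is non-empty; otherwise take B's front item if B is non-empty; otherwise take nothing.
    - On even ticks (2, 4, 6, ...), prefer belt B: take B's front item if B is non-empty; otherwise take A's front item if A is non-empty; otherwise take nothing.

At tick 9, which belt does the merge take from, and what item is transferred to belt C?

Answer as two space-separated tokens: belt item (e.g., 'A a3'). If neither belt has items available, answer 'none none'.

Tick 1: prefer A, take lens from A; A=[bolt,flask,apple,orb,jar] B=[iron,hook] C=[lens]
Tick 2: prefer B, take iron from B; A=[bolt,flask,apple,orb,jar] B=[hook] C=[lens,iron]
Tick 3: prefer A, take bolt from A; A=[flask,apple,orb,jar] B=[hook] C=[lens,iron,bolt]
Tick 4: prefer B, take hook from B; A=[flask,apple,orb,jar] B=[-] C=[lens,iron,bolt,hook]
Tick 5: prefer A, take flask from A; A=[apple,orb,jar] B=[-] C=[lens,iron,bolt,hook,flask]
Tick 6: prefer B, take apple from A; A=[orb,jar] B=[-] C=[lens,iron,bolt,hook,flask,apple]
Tick 7: prefer A, take orb from A; A=[jar] B=[-] C=[lens,iron,bolt,hook,flask,apple,orb]
Tick 8: prefer B, take jar from A; A=[-] B=[-] C=[lens,iron,bolt,hook,flask,apple,orb,jar]
Tick 9: prefer A, both empty, nothing taken; A=[-] B=[-] C=[lens,iron,bolt,hook,flask,apple,orb,jar]

Answer: none none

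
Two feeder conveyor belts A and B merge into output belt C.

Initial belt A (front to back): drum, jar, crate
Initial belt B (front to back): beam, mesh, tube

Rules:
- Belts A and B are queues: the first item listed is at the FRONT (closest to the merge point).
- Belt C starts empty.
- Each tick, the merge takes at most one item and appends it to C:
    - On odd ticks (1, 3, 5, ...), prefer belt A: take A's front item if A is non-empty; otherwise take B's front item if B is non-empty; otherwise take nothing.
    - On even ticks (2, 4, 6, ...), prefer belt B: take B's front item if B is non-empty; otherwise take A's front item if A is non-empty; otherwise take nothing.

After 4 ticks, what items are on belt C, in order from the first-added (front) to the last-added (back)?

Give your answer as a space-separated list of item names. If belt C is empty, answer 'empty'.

Tick 1: prefer A, take drum from A; A=[jar,crate] B=[beam,mesh,tube] C=[drum]
Tick 2: prefer B, take beam from B; A=[jar,crate] B=[mesh,tube] C=[drum,beam]
Tick 3: prefer A, take jar from A; A=[crate] B=[mesh,tube] C=[drum,beam,jar]
Tick 4: prefer B, take mesh from B; A=[crate] B=[tube] C=[drum,beam,jar,mesh]

Answer: drum beam jar mesh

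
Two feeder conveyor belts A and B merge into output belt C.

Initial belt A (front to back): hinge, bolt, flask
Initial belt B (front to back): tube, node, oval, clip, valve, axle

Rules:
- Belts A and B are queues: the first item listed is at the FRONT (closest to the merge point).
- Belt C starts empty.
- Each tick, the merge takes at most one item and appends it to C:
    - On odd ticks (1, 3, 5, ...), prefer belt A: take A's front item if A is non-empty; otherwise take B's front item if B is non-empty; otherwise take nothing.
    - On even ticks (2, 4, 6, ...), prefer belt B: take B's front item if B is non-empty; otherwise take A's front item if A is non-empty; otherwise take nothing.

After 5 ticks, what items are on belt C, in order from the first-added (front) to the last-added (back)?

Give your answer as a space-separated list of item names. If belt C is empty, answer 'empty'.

Tick 1: prefer A, take hinge from A; A=[bolt,flask] B=[tube,node,oval,clip,valve,axle] C=[hinge]
Tick 2: prefer B, take tube from B; A=[bolt,flask] B=[node,oval,clip,valve,axle] C=[hinge,tube]
Tick 3: prefer A, take bolt from A; A=[flask] B=[node,oval,clip,valve,axle] C=[hinge,tube,bolt]
Tick 4: prefer B, take node from B; A=[flask] B=[oval,clip,valve,axle] C=[hinge,tube,bolt,node]
Tick 5: prefer A, take flask from A; A=[-] B=[oval,clip,valve,axle] C=[hinge,tube,bolt,node,flask]

Answer: hinge tube bolt node flask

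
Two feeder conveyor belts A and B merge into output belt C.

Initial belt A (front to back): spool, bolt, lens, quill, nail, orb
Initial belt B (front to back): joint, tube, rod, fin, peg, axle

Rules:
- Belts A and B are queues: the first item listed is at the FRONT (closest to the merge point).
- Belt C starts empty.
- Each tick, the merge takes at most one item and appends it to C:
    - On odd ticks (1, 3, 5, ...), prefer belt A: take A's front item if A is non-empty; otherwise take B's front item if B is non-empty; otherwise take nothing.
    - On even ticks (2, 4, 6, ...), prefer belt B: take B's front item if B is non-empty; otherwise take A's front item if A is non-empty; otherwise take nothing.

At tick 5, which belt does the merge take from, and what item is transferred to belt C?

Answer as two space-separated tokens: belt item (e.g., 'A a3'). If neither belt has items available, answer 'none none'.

Tick 1: prefer A, take spool from A; A=[bolt,lens,quill,nail,orb] B=[joint,tube,rod,fin,peg,axle] C=[spool]
Tick 2: prefer B, take joint from B; A=[bolt,lens,quill,nail,orb] B=[tube,rod,fin,peg,axle] C=[spool,joint]
Tick 3: prefer A, take bolt from A; A=[lens,quill,nail,orb] B=[tube,rod,fin,peg,axle] C=[spool,joint,bolt]
Tick 4: prefer B, take tube from B; A=[lens,quill,nail,orb] B=[rod,fin,peg,axle] C=[spool,joint,bolt,tube]
Tick 5: prefer A, take lens from A; A=[quill,nail,orb] B=[rod,fin,peg,axle] C=[spool,joint,bolt,tube,lens]

Answer: A lens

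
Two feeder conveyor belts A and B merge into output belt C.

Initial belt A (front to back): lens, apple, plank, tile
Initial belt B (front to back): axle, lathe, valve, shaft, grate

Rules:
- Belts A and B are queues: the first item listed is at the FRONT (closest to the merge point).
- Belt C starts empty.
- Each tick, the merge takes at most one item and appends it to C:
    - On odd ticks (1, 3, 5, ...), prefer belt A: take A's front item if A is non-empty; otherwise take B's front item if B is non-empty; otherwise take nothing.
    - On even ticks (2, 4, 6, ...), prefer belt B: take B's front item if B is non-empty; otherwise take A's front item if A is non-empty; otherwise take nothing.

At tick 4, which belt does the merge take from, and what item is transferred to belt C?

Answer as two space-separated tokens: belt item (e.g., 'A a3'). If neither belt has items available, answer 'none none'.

Answer: B lathe

Derivation:
Tick 1: prefer A, take lens from A; A=[apple,plank,tile] B=[axle,lathe,valve,shaft,grate] C=[lens]
Tick 2: prefer B, take axle from B; A=[apple,plank,tile] B=[lathe,valve,shaft,grate] C=[lens,axle]
Tick 3: prefer A, take apple from A; A=[plank,tile] B=[lathe,valve,shaft,grate] C=[lens,axle,apple]
Tick 4: prefer B, take lathe from B; A=[plank,tile] B=[valve,shaft,grate] C=[lens,axle,apple,lathe]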